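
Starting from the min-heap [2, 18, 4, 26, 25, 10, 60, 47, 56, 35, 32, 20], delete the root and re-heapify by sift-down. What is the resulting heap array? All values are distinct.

[4, 18, 10, 26, 25, 20, 60, 47, 56, 35, 32]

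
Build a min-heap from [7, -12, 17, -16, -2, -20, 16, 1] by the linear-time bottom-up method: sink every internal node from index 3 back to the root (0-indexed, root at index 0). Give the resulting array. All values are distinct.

sift down from index 3: already satisfies heap property
sift down from index 2:
  17 vs smaller child -20 at index 5, swap → [7, -12, -20, -16, -2, 17, 16, 1]
sift down from index 1:
  -12 vs smaller child -16 at index 3, swap → [7, -16, -20, -12, -2, 17, 16, 1]
sift down from index 0:
  7 vs smaller child -20 at index 2, swap → [-20, -16, 7, -12, -2, 17, 16, 1]

[-20, -16, 7, -12, -2, 17, 16, 1]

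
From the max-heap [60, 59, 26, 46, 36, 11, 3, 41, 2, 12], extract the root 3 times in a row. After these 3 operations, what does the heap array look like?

[41, 36, 26, 12, 2, 11, 3]

extract-max #1 returns 60:
  remove root 60; move last element 12 to root → [12, 59, 26, 46, 36, 11, 3, 41, 2]
  12 vs larger child 59 at index 1, swap → [59, 12, 26, 46, 36, 11, 3, 41, 2]
  12 vs larger child 46 at index 3, swap → [59, 46, 26, 12, 36, 11, 3, 41, 2]
  12 vs larger child 41 at index 7, swap → [59, 46, 26, 41, 36, 11, 3, 12, 2]
extract-max #2 returns 59:
  remove root 59; move last element 2 to root → [2, 46, 26, 41, 36, 11, 3, 12]
  2 vs larger child 46 at index 1, swap → [46, 2, 26, 41, 36, 11, 3, 12]
  2 vs larger child 41 at index 3, swap → [46, 41, 26, 2, 36, 11, 3, 12]
  2 vs only child 12 at index 7, swap → [46, 41, 26, 12, 36, 11, 3, 2]
extract-max #3 returns 46:
  remove root 46; move last element 2 to root → [2, 41, 26, 12, 36, 11, 3]
  2 vs larger child 41 at index 1, swap → [41, 2, 26, 12, 36, 11, 3]
  2 vs larger child 36 at index 4, swap → [41, 36, 26, 12, 2, 11, 3]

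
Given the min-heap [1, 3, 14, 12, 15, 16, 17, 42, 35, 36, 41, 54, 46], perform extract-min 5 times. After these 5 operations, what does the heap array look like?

extract-min #1 returns 1:
  remove root 1; move last element 46 to root → [46, 3, 14, 12, 15, 16, 17, 42, 35, 36, 41, 54]
  46 vs smaller child 3 at index 1, swap → [3, 46, 14, 12, 15, 16, 17, 42, 35, 36, 41, 54]
  46 vs smaller child 12 at index 3, swap → [3, 12, 14, 46, 15, 16, 17, 42, 35, 36, 41, 54]
  46 vs smaller child 35 at index 8, swap → [3, 12, 14, 35, 15, 16, 17, 42, 46, 36, 41, 54]
extract-min #2 returns 3:
  remove root 3; move last element 54 to root → [54, 12, 14, 35, 15, 16, 17, 42, 46, 36, 41]
  54 vs smaller child 12 at index 1, swap → [12, 54, 14, 35, 15, 16, 17, 42, 46, 36, 41]
  54 vs smaller child 15 at index 4, swap → [12, 15, 14, 35, 54, 16, 17, 42, 46, 36, 41]
  54 vs smaller child 36 at index 9, swap → [12, 15, 14, 35, 36, 16, 17, 42, 46, 54, 41]
extract-min #3 returns 12:
  remove root 12; move last element 41 to root → [41, 15, 14, 35, 36, 16, 17, 42, 46, 54]
  41 vs smaller child 14 at index 2, swap → [14, 15, 41, 35, 36, 16, 17, 42, 46, 54]
  41 vs smaller child 16 at index 5, swap → [14, 15, 16, 35, 36, 41, 17, 42, 46, 54]
extract-min #4 returns 14:
  remove root 14; move last element 54 to root → [54, 15, 16, 35, 36, 41, 17, 42, 46]
  54 vs smaller child 15 at index 1, swap → [15, 54, 16, 35, 36, 41, 17, 42, 46]
  54 vs smaller child 35 at index 3, swap → [15, 35, 16, 54, 36, 41, 17, 42, 46]
  54 vs smaller child 42 at index 7, swap → [15, 35, 16, 42, 36, 41, 17, 54, 46]
extract-min #5 returns 15:
  remove root 15; move last element 46 to root → [46, 35, 16, 42, 36, 41, 17, 54]
  46 vs smaller child 16 at index 2, swap → [16, 35, 46, 42, 36, 41, 17, 54]
  46 vs smaller child 17 at index 6, swap → [16, 35, 17, 42, 36, 41, 46, 54]

[16, 35, 17, 42, 36, 41, 46, 54]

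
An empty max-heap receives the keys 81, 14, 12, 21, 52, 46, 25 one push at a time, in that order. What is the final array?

[81, 52, 46, 14, 21, 12, 25]

Insert 81:
  append 81 at index 0 → [81] (no swap needed)
Insert 14:
  append 14 at index 1 → [81, 14] (no swap needed)
Insert 12:
  append 12 at index 2 → [81, 14, 12] (no swap needed)
Insert 21:
  append 21 at index 3 → [81, 14, 12, 21]
  21 > parent 14 at index 1, swap → [81, 21, 12, 14]
Insert 52:
  append 52 at index 4 → [81, 21, 12, 14, 52]
  52 > parent 21 at index 1, swap → [81, 52, 12, 14, 21]
Insert 46:
  append 46 at index 5 → [81, 52, 12, 14, 21, 46]
  46 > parent 12 at index 2, swap → [81, 52, 46, 14, 21, 12]
Insert 25:
  append 25 at index 6 → [81, 52, 46, 14, 21, 12, 25] (no swap needed)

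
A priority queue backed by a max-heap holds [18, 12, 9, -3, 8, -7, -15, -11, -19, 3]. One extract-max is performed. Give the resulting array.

remove root 18; move last element 3 to root → [3, 12, 9, -3, 8, -7, -15, -11, -19]
3 vs larger child 12 at index 1, swap → [12, 3, 9, -3, 8, -7, -15, -11, -19]
3 vs larger child 8 at index 4, swap → [12, 8, 9, -3, 3, -7, -15, -11, -19]

[12, 8, 9, -3, 3, -7, -15, -11, -19]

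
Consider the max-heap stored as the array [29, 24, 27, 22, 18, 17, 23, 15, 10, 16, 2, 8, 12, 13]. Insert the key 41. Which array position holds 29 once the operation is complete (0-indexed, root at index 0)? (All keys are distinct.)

append 41 at index 14 → [29, 24, 27, 22, 18, 17, 23, 15, 10, 16, 2, 8, 12, 13, 41]
41 > parent 23 at index 6, swap → [29, 24, 27, 22, 18, 17, 41, 15, 10, 16, 2, 8, 12, 13, 23]
41 > parent 27 at index 2, swap → [29, 24, 41, 22, 18, 17, 27, 15, 10, 16, 2, 8, 12, 13, 23]
41 > parent 29 at index 0, swap → [41, 24, 29, 22, 18, 17, 27, 15, 10, 16, 2, 8, 12, 13, 23]
resulting array: [41, 24, 29, 22, 18, 17, 27, 15, 10, 16, 2, 8, 12, 13, 23]

2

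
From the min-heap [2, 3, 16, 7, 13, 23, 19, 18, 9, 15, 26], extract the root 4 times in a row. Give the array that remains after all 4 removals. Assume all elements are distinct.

extract-min #1 returns 2:
  remove root 2; move last element 26 to root → [26, 3, 16, 7, 13, 23, 19, 18, 9, 15]
  26 vs smaller child 3 at index 1, swap → [3, 26, 16, 7, 13, 23, 19, 18, 9, 15]
  26 vs smaller child 7 at index 3, swap → [3, 7, 16, 26, 13, 23, 19, 18, 9, 15]
  26 vs smaller child 9 at index 8, swap → [3, 7, 16, 9, 13, 23, 19, 18, 26, 15]
extract-min #2 returns 3:
  remove root 3; move last element 15 to root → [15, 7, 16, 9, 13, 23, 19, 18, 26]
  15 vs smaller child 7 at index 1, swap → [7, 15, 16, 9, 13, 23, 19, 18, 26]
  15 vs smaller child 9 at index 3, swap → [7, 9, 16, 15, 13, 23, 19, 18, 26]
extract-min #3 returns 7:
  remove root 7; move last element 26 to root → [26, 9, 16, 15, 13, 23, 19, 18]
  26 vs smaller child 9 at index 1, swap → [9, 26, 16, 15, 13, 23, 19, 18]
  26 vs smaller child 13 at index 4, swap → [9, 13, 16, 15, 26, 23, 19, 18]
extract-min #4 returns 9:
  remove root 9; move last element 18 to root → [18, 13, 16, 15, 26, 23, 19]
  18 vs smaller child 13 at index 1, swap → [13, 18, 16, 15, 26, 23, 19]
  18 vs smaller child 15 at index 3, swap → [13, 15, 16, 18, 26, 23, 19]

[13, 15, 16, 18, 26, 23, 19]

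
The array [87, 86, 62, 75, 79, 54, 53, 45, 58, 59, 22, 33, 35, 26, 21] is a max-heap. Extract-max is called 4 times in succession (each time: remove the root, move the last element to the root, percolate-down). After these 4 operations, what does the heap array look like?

[62, 59, 54, 58, 35, 33, 53, 45, 26, 21, 22]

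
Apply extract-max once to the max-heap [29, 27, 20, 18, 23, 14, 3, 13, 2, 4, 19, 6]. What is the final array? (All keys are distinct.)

[27, 23, 20, 18, 19, 14, 3, 13, 2, 4, 6]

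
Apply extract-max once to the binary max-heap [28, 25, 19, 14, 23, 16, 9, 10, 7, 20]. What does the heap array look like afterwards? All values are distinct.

[25, 23, 19, 14, 20, 16, 9, 10, 7]

remove root 28; move last element 20 to root → [20, 25, 19, 14, 23, 16, 9, 10, 7]
20 vs larger child 25 at index 1, swap → [25, 20, 19, 14, 23, 16, 9, 10, 7]
20 vs larger child 23 at index 4, swap → [25, 23, 19, 14, 20, 16, 9, 10, 7]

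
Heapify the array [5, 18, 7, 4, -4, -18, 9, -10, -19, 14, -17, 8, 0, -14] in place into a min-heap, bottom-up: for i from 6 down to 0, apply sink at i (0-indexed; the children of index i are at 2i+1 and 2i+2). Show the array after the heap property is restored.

sift down from index 6:
  9 vs only child -14 at index 13, swap → [5, 18, 7, 4, -4, -18, -14, -10, -19, 14, -17, 8, 0, 9]
sift down from index 5: already satisfies heap property
sift down from index 4:
  -4 vs smaller child -17 at index 10, swap → [5, 18, 7, 4, -17, -18, -14, -10, -19, 14, -4, 8, 0, 9]
sift down from index 3:
  4 vs smaller child -19 at index 8, swap → [5, 18, 7, -19, -17, -18, -14, -10, 4, 14, -4, 8, 0, 9]
sift down from index 2:
  7 vs smaller child -18 at index 5, swap → [5, 18, -18, -19, -17, 7, -14, -10, 4, 14, -4, 8, 0, 9]
  7 vs smaller child 0 at index 12, swap → [5, 18, -18, -19, -17, 0, -14, -10, 4, 14, -4, 8, 7, 9]
sift down from index 1:
  18 vs smaller child -19 at index 3, swap → [5, -19, -18, 18, -17, 0, -14, -10, 4, 14, -4, 8, 7, 9]
  18 vs smaller child -10 at index 7, swap → [5, -19, -18, -10, -17, 0, -14, 18, 4, 14, -4, 8, 7, 9]
sift down from index 0:
  5 vs smaller child -19 at index 1, swap → [-19, 5, -18, -10, -17, 0, -14, 18, 4, 14, -4, 8, 7, 9]
  5 vs smaller child -17 at index 4, swap → [-19, -17, -18, -10, 5, 0, -14, 18, 4, 14, -4, 8, 7, 9]
  5 vs smaller child -4 at index 10, swap → [-19, -17, -18, -10, -4, 0, -14, 18, 4, 14, 5, 8, 7, 9]

[-19, -17, -18, -10, -4, 0, -14, 18, 4, 14, 5, 8, 7, 9]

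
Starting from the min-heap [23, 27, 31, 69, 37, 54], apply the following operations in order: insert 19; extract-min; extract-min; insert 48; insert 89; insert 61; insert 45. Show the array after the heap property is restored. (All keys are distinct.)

[27, 37, 31, 45, 54, 48, 89, 69, 61]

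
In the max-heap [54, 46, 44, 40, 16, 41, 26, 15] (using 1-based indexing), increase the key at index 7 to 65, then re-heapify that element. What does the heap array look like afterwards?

[65, 46, 54, 40, 16, 41, 44, 15]

set index 7 from 26 to 65 → [54, 46, 44, 40, 16, 41, 65, 15]
65 > parent 44 at index 3, swap → [54, 46, 65, 40, 16, 41, 44, 15]
65 > parent 54 at index 1, swap → [65, 46, 54, 40, 16, 41, 44, 15]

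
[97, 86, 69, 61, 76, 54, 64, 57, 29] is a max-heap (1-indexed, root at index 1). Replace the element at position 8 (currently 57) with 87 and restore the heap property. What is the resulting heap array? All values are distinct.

[97, 87, 69, 86, 76, 54, 64, 61, 29]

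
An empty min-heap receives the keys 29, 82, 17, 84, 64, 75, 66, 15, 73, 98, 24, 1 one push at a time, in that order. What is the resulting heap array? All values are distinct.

[1, 17, 15, 64, 24, 29, 66, 84, 73, 98, 82, 75]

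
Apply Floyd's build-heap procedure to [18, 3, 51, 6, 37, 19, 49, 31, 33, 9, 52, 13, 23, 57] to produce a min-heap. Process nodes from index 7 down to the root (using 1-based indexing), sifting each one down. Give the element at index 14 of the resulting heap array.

57

sift down from index 7: already satisfies heap property
sift down from index 6:
  19 vs smaller child 13 at index 12, swap → [18, 3, 51, 6, 37, 13, 49, 31, 33, 9, 52, 19, 23, 57]
sift down from index 5:
  37 vs smaller child 9 at index 10, swap → [18, 3, 51, 6, 9, 13, 49, 31, 33, 37, 52, 19, 23, 57]
sift down from index 4: already satisfies heap property
sift down from index 3:
  51 vs smaller child 13 at index 6, swap → [18, 3, 13, 6, 9, 51, 49, 31, 33, 37, 52, 19, 23, 57]
  51 vs smaller child 19 at index 12, swap → [18, 3, 13, 6, 9, 19, 49, 31, 33, 37, 52, 51, 23, 57]
sift down from index 2: already satisfies heap property
sift down from index 1:
  18 vs smaller child 3 at index 2, swap → [3, 18, 13, 6, 9, 19, 49, 31, 33, 37, 52, 51, 23, 57]
  18 vs smaller child 6 at index 4, swap → [3, 6, 13, 18, 9, 19, 49, 31, 33, 37, 52, 51, 23, 57]
resulting array: [3, 6, 13, 18, 9, 19, 49, 31, 33, 37, 52, 51, 23, 57]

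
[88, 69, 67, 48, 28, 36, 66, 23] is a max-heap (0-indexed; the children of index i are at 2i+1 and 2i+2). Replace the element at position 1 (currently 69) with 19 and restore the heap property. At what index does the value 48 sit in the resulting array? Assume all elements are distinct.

set index 1 from 69 to 19 → [88, 19, 67, 48, 28, 36, 66, 23]
19 vs larger child 48 at index 3, swap → [88, 48, 67, 19, 28, 36, 66, 23]
19 vs only child 23 at index 7, swap → [88, 48, 67, 23, 28, 36, 66, 19]
resulting array: [88, 48, 67, 23, 28, 36, 66, 19]

1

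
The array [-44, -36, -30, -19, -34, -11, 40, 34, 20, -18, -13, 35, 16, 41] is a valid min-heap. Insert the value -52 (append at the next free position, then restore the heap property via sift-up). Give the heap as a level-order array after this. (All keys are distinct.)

[-52, -36, -44, -19, -34, -11, -30, 34, 20, -18, -13, 35, 16, 41, 40]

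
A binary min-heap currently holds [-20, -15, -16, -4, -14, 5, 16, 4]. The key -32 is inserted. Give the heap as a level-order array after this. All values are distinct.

append -32 at index 8 → [-20, -15, -16, -4, -14, 5, 16, 4, -32]
-32 < parent -4 at index 3, swap → [-20, -15, -16, -32, -14, 5, 16, 4, -4]
-32 < parent -15 at index 1, swap → [-20, -32, -16, -15, -14, 5, 16, 4, -4]
-32 < parent -20 at index 0, swap → [-32, -20, -16, -15, -14, 5, 16, 4, -4]

[-32, -20, -16, -15, -14, 5, 16, 4, -4]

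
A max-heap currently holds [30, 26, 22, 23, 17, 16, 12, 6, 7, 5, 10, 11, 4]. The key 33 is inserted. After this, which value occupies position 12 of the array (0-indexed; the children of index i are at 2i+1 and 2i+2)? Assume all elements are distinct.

4

append 33 at index 13 → [30, 26, 22, 23, 17, 16, 12, 6, 7, 5, 10, 11, 4, 33]
33 > parent 12 at index 6, swap → [30, 26, 22, 23, 17, 16, 33, 6, 7, 5, 10, 11, 4, 12]
33 > parent 22 at index 2, swap → [30, 26, 33, 23, 17, 16, 22, 6, 7, 5, 10, 11, 4, 12]
33 > parent 30 at index 0, swap → [33, 26, 30, 23, 17, 16, 22, 6, 7, 5, 10, 11, 4, 12]
resulting array: [33, 26, 30, 23, 17, 16, 22, 6, 7, 5, 10, 11, 4, 12]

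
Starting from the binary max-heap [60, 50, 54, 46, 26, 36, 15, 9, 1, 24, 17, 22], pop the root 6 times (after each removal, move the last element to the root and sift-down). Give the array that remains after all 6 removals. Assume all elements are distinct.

[24, 17, 22, 15, 9, 1]

extract-max #1 returns 60:
  remove root 60; move last element 22 to root → [22, 50, 54, 46, 26, 36, 15, 9, 1, 24, 17]
  22 vs larger child 54 at index 2, swap → [54, 50, 22, 46, 26, 36, 15, 9, 1, 24, 17]
  22 vs larger child 36 at index 5, swap → [54, 50, 36, 46, 26, 22, 15, 9, 1, 24, 17]
extract-max #2 returns 54:
  remove root 54; move last element 17 to root → [17, 50, 36, 46, 26, 22, 15, 9, 1, 24]
  17 vs larger child 50 at index 1, swap → [50, 17, 36, 46, 26, 22, 15, 9, 1, 24]
  17 vs larger child 46 at index 3, swap → [50, 46, 36, 17, 26, 22, 15, 9, 1, 24]
extract-max #3 returns 50:
  remove root 50; move last element 24 to root → [24, 46, 36, 17, 26, 22, 15, 9, 1]
  24 vs larger child 46 at index 1, swap → [46, 24, 36, 17, 26, 22, 15, 9, 1]
  24 vs larger child 26 at index 4, swap → [46, 26, 36, 17, 24, 22, 15, 9, 1]
extract-max #4 returns 46:
  remove root 46; move last element 1 to root → [1, 26, 36, 17, 24, 22, 15, 9]
  1 vs larger child 36 at index 2, swap → [36, 26, 1, 17, 24, 22, 15, 9]
  1 vs larger child 22 at index 5, swap → [36, 26, 22, 17, 24, 1, 15, 9]
extract-max #5 returns 36:
  remove root 36; move last element 9 to root → [9, 26, 22, 17, 24, 1, 15]
  9 vs larger child 26 at index 1, swap → [26, 9, 22, 17, 24, 1, 15]
  9 vs larger child 24 at index 4, swap → [26, 24, 22, 17, 9, 1, 15]
extract-max #6 returns 26:
  remove root 26; move last element 15 to root → [15, 24, 22, 17, 9, 1]
  15 vs larger child 24 at index 1, swap → [24, 15, 22, 17, 9, 1]
  15 vs larger child 17 at index 3, swap → [24, 17, 22, 15, 9, 1]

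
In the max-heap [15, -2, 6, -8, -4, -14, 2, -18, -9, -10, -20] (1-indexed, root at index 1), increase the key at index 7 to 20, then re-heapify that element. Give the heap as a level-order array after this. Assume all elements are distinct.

set index 7 from 2 to 20 → [15, -2, 6, -8, -4, -14, 20, -18, -9, -10, -20]
20 > parent 6 at index 3, swap → [15, -2, 20, -8, -4, -14, 6, -18, -9, -10, -20]
20 > parent 15 at index 1, swap → [20, -2, 15, -8, -4, -14, 6, -18, -9, -10, -20]

[20, -2, 15, -8, -4, -14, 6, -18, -9, -10, -20]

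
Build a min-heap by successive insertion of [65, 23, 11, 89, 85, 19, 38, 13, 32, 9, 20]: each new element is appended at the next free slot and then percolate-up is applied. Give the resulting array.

[9, 11, 19, 32, 13, 23, 38, 89, 65, 85, 20]

Insert 65:
  append 65 at index 0 → [65] (no swap needed)
Insert 23:
  append 23 at index 1 → [65, 23]
  23 < parent 65 at index 0, swap → [23, 65]
Insert 11:
  append 11 at index 2 → [23, 65, 11]
  11 < parent 23 at index 0, swap → [11, 65, 23]
Insert 89:
  append 89 at index 3 → [11, 65, 23, 89] (no swap needed)
Insert 85:
  append 85 at index 4 → [11, 65, 23, 89, 85] (no swap needed)
Insert 19:
  append 19 at index 5 → [11, 65, 23, 89, 85, 19]
  19 < parent 23 at index 2, swap → [11, 65, 19, 89, 85, 23]
Insert 38:
  append 38 at index 6 → [11, 65, 19, 89, 85, 23, 38] (no swap needed)
Insert 13:
  append 13 at index 7 → [11, 65, 19, 89, 85, 23, 38, 13]
  13 < parent 89 at index 3, swap → [11, 65, 19, 13, 85, 23, 38, 89]
  13 < parent 65 at index 1, swap → [11, 13, 19, 65, 85, 23, 38, 89]
Insert 32:
  append 32 at index 8 → [11, 13, 19, 65, 85, 23, 38, 89, 32]
  32 < parent 65 at index 3, swap → [11, 13, 19, 32, 85, 23, 38, 89, 65]
Insert 9:
  append 9 at index 9 → [11, 13, 19, 32, 85, 23, 38, 89, 65, 9]
  9 < parent 85 at index 4, swap → [11, 13, 19, 32, 9, 23, 38, 89, 65, 85]
  9 < parent 13 at index 1, swap → [11, 9, 19, 32, 13, 23, 38, 89, 65, 85]
  9 < parent 11 at index 0, swap → [9, 11, 19, 32, 13, 23, 38, 89, 65, 85]
Insert 20:
  append 20 at index 10 → [9, 11, 19, 32, 13, 23, 38, 89, 65, 85, 20] (no swap needed)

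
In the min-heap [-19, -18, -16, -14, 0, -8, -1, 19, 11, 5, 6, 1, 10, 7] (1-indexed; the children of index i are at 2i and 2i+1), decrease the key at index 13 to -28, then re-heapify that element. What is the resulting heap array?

[-28, -18, -19, -14, 0, -16, -1, 19, 11, 5, 6, 1, -8, 7]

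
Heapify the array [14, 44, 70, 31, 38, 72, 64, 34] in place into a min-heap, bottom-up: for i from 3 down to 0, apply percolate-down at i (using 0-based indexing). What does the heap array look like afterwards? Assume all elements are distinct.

[14, 31, 64, 34, 38, 72, 70, 44]

sift down from index 3: already satisfies heap property
sift down from index 2:
  70 vs smaller child 64 at index 6, swap → [14, 44, 64, 31, 38, 72, 70, 34]
sift down from index 1:
  44 vs smaller child 31 at index 3, swap → [14, 31, 64, 44, 38, 72, 70, 34]
  44 vs only child 34 at index 7, swap → [14, 31, 64, 34, 38, 72, 70, 44]
sift down from index 0: already satisfies heap property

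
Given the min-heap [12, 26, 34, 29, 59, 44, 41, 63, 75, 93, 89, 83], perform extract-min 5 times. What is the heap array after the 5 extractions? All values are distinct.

[44, 59, 75, 63, 89, 83, 93]

extract-min #1 returns 12:
  remove root 12; move last element 83 to root → [83, 26, 34, 29, 59, 44, 41, 63, 75, 93, 89]
  83 vs smaller child 26 at index 1, swap → [26, 83, 34, 29, 59, 44, 41, 63, 75, 93, 89]
  83 vs smaller child 29 at index 3, swap → [26, 29, 34, 83, 59, 44, 41, 63, 75, 93, 89]
  83 vs smaller child 63 at index 7, swap → [26, 29, 34, 63, 59, 44, 41, 83, 75, 93, 89]
extract-min #2 returns 26:
  remove root 26; move last element 89 to root → [89, 29, 34, 63, 59, 44, 41, 83, 75, 93]
  89 vs smaller child 29 at index 1, swap → [29, 89, 34, 63, 59, 44, 41, 83, 75, 93]
  89 vs smaller child 59 at index 4, swap → [29, 59, 34, 63, 89, 44, 41, 83, 75, 93]
extract-min #3 returns 29:
  remove root 29; move last element 93 to root → [93, 59, 34, 63, 89, 44, 41, 83, 75]
  93 vs smaller child 34 at index 2, swap → [34, 59, 93, 63, 89, 44, 41, 83, 75]
  93 vs smaller child 41 at index 6, swap → [34, 59, 41, 63, 89, 44, 93, 83, 75]
extract-min #4 returns 34:
  remove root 34; move last element 75 to root → [75, 59, 41, 63, 89, 44, 93, 83]
  75 vs smaller child 41 at index 2, swap → [41, 59, 75, 63, 89, 44, 93, 83]
  75 vs smaller child 44 at index 5, swap → [41, 59, 44, 63, 89, 75, 93, 83]
extract-min #5 returns 41:
  remove root 41; move last element 83 to root → [83, 59, 44, 63, 89, 75, 93]
  83 vs smaller child 44 at index 2, swap → [44, 59, 83, 63, 89, 75, 93]
  83 vs smaller child 75 at index 5, swap → [44, 59, 75, 63, 89, 83, 93]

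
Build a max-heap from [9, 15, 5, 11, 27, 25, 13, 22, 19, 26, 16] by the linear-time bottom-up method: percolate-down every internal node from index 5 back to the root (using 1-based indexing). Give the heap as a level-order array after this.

[27, 26, 25, 22, 16, 5, 13, 11, 19, 15, 9]

sift down from index 5: already satisfies heap property
sift down from index 4:
  11 vs larger child 22 at index 8, swap → [9, 15, 5, 22, 27, 25, 13, 11, 19, 26, 16]
sift down from index 3:
  5 vs larger child 25 at index 6, swap → [9, 15, 25, 22, 27, 5, 13, 11, 19, 26, 16]
sift down from index 2:
  15 vs larger child 27 at index 5, swap → [9, 27, 25, 22, 15, 5, 13, 11, 19, 26, 16]
  15 vs larger child 26 at index 10, swap → [9, 27, 25, 22, 26, 5, 13, 11, 19, 15, 16]
sift down from index 1:
  9 vs larger child 27 at index 2, swap → [27, 9, 25, 22, 26, 5, 13, 11, 19, 15, 16]
  9 vs larger child 26 at index 5, swap → [27, 26, 25, 22, 9, 5, 13, 11, 19, 15, 16]
  9 vs larger child 16 at index 11, swap → [27, 26, 25, 22, 16, 5, 13, 11, 19, 15, 9]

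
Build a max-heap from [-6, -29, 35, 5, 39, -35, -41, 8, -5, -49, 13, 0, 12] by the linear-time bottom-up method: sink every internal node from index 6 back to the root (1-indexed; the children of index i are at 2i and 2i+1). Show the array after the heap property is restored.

[39, 13, 35, 8, -6, 12, -41, 5, -5, -49, -29, 0, -35]

sift down from index 6:
  -35 vs larger child 12 at index 13, swap → [-6, -29, 35, 5, 39, 12, -41, 8, -5, -49, 13, 0, -35]
sift down from index 5: already satisfies heap property
sift down from index 4:
  5 vs larger child 8 at index 8, swap → [-6, -29, 35, 8, 39, 12, -41, 5, -5, -49, 13, 0, -35]
sift down from index 3: already satisfies heap property
sift down from index 2:
  -29 vs larger child 39 at index 5, swap → [-6, 39, 35, 8, -29, 12, -41, 5, -5, -49, 13, 0, -35]
  -29 vs larger child 13 at index 11, swap → [-6, 39, 35, 8, 13, 12, -41, 5, -5, -49, -29, 0, -35]
sift down from index 1:
  -6 vs larger child 39 at index 2, swap → [39, -6, 35, 8, 13, 12, -41, 5, -5, -49, -29, 0, -35]
  -6 vs larger child 13 at index 5, swap → [39, 13, 35, 8, -6, 12, -41, 5, -5, -49, -29, 0, -35]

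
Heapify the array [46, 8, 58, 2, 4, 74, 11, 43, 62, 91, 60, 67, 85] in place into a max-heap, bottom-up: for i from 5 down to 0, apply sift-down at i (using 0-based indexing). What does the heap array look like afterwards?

[91, 62, 85, 46, 60, 74, 11, 43, 2, 4, 8, 67, 58]

sift down from index 5:
  74 vs larger child 85 at index 12, swap → [46, 8, 58, 2, 4, 85, 11, 43, 62, 91, 60, 67, 74]
sift down from index 4:
  4 vs larger child 91 at index 9, swap → [46, 8, 58, 2, 91, 85, 11, 43, 62, 4, 60, 67, 74]
sift down from index 3:
  2 vs larger child 62 at index 8, swap → [46, 8, 58, 62, 91, 85, 11, 43, 2, 4, 60, 67, 74]
sift down from index 2:
  58 vs larger child 85 at index 5, swap → [46, 8, 85, 62, 91, 58, 11, 43, 2, 4, 60, 67, 74]
  58 vs larger child 74 at index 12, swap → [46, 8, 85, 62, 91, 74, 11, 43, 2, 4, 60, 67, 58]
sift down from index 1:
  8 vs larger child 91 at index 4, swap → [46, 91, 85, 62, 8, 74, 11, 43, 2, 4, 60, 67, 58]
  8 vs larger child 60 at index 10, swap → [46, 91, 85, 62, 60, 74, 11, 43, 2, 4, 8, 67, 58]
sift down from index 0:
  46 vs larger child 91 at index 1, swap → [91, 46, 85, 62, 60, 74, 11, 43, 2, 4, 8, 67, 58]
  46 vs larger child 62 at index 3, swap → [91, 62, 85, 46, 60, 74, 11, 43, 2, 4, 8, 67, 58]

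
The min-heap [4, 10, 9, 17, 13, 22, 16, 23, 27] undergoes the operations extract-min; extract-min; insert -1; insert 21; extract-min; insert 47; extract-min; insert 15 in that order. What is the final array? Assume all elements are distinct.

extract-min → returns 4:
  remove root 4; move last element 27 to root → [27, 10, 9, 17, 13, 22, 16, 23]
  27 vs smaller child 9 at index 2, swap → [9, 10, 27, 17, 13, 22, 16, 23]
  27 vs smaller child 16 at index 6, swap → [9, 10, 16, 17, 13, 22, 27, 23]
extract-min → returns 9:
  remove root 9; move last element 23 to root → [23, 10, 16, 17, 13, 22, 27]
  23 vs smaller child 10 at index 1, swap → [10, 23, 16, 17, 13, 22, 27]
  23 vs smaller child 13 at index 4, swap → [10, 13, 16, 17, 23, 22, 27]
insert -1:
  append -1 at index 7 → [10, 13, 16, 17, 23, 22, 27, -1]
  -1 < parent 17 at index 3, swap → [10, 13, 16, -1, 23, 22, 27, 17]
  -1 < parent 13 at index 1, swap → [10, -1, 16, 13, 23, 22, 27, 17]
  -1 < parent 10 at index 0, swap → [-1, 10, 16, 13, 23, 22, 27, 17]
insert 21:
  append 21 at index 8 → [-1, 10, 16, 13, 23, 22, 27, 17, 21] (no swap needed)
extract-min → returns -1:
  remove root -1; move last element 21 to root → [21, 10, 16, 13, 23, 22, 27, 17]
  21 vs smaller child 10 at index 1, swap → [10, 21, 16, 13, 23, 22, 27, 17]
  21 vs smaller child 13 at index 3, swap → [10, 13, 16, 21, 23, 22, 27, 17]
  21 vs only child 17 at index 7, swap → [10, 13, 16, 17, 23, 22, 27, 21]
insert 47:
  append 47 at index 8 → [10, 13, 16, 17, 23, 22, 27, 21, 47] (no swap needed)
extract-min → returns 10:
  remove root 10; move last element 47 to root → [47, 13, 16, 17, 23, 22, 27, 21]
  47 vs smaller child 13 at index 1, swap → [13, 47, 16, 17, 23, 22, 27, 21]
  47 vs smaller child 17 at index 3, swap → [13, 17, 16, 47, 23, 22, 27, 21]
  47 vs only child 21 at index 7, swap → [13, 17, 16, 21, 23, 22, 27, 47]
insert 15:
  append 15 at index 8 → [13, 17, 16, 21, 23, 22, 27, 47, 15]
  15 < parent 21 at index 3, swap → [13, 17, 16, 15, 23, 22, 27, 47, 21]
  15 < parent 17 at index 1, swap → [13, 15, 16, 17, 23, 22, 27, 47, 21]

[13, 15, 16, 17, 23, 22, 27, 47, 21]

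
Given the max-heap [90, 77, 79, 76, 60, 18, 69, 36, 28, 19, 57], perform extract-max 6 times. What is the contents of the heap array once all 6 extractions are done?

extract-max #1 returns 90:
  remove root 90; move last element 57 to root → [57, 77, 79, 76, 60, 18, 69, 36, 28, 19]
  57 vs larger child 79 at index 2, swap → [79, 77, 57, 76, 60, 18, 69, 36, 28, 19]
  57 vs larger child 69 at index 6, swap → [79, 77, 69, 76, 60, 18, 57, 36, 28, 19]
extract-max #2 returns 79:
  remove root 79; move last element 19 to root → [19, 77, 69, 76, 60, 18, 57, 36, 28]
  19 vs larger child 77 at index 1, swap → [77, 19, 69, 76, 60, 18, 57, 36, 28]
  19 vs larger child 76 at index 3, swap → [77, 76, 69, 19, 60, 18, 57, 36, 28]
  19 vs larger child 36 at index 7, swap → [77, 76, 69, 36, 60, 18, 57, 19, 28]
extract-max #3 returns 77:
  remove root 77; move last element 28 to root → [28, 76, 69, 36, 60, 18, 57, 19]
  28 vs larger child 76 at index 1, swap → [76, 28, 69, 36, 60, 18, 57, 19]
  28 vs larger child 60 at index 4, swap → [76, 60, 69, 36, 28, 18, 57, 19]
extract-max #4 returns 76:
  remove root 76; move last element 19 to root → [19, 60, 69, 36, 28, 18, 57]
  19 vs larger child 69 at index 2, swap → [69, 60, 19, 36, 28, 18, 57]
  19 vs larger child 57 at index 6, swap → [69, 60, 57, 36, 28, 18, 19]
extract-max #5 returns 69:
  remove root 69; move last element 19 to root → [19, 60, 57, 36, 28, 18]
  19 vs larger child 60 at index 1, swap → [60, 19, 57, 36, 28, 18]
  19 vs larger child 36 at index 3, swap → [60, 36, 57, 19, 28, 18]
extract-max #6 returns 60:
  remove root 60; move last element 18 to root → [18, 36, 57, 19, 28]
  18 vs larger child 57 at index 2, swap → [57, 36, 18, 19, 28]

[57, 36, 18, 19, 28]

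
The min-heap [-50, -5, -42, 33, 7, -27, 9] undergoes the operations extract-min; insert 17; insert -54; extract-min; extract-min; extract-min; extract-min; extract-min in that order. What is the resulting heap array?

extract-min → returns -50:
  remove root -50; move last element 9 to root → [9, -5, -42, 33, 7, -27]
  9 vs smaller child -42 at index 2, swap → [-42, -5, 9, 33, 7, -27]
  9 vs only child -27 at index 5, swap → [-42, -5, -27, 33, 7, 9]
insert 17:
  append 17 at index 6 → [-42, -5, -27, 33, 7, 9, 17] (no swap needed)
insert -54:
  append -54 at index 7 → [-42, -5, -27, 33, 7, 9, 17, -54]
  -54 < parent 33 at index 3, swap → [-42, -5, -27, -54, 7, 9, 17, 33]
  -54 < parent -5 at index 1, swap → [-42, -54, -27, -5, 7, 9, 17, 33]
  -54 < parent -42 at index 0, swap → [-54, -42, -27, -5, 7, 9, 17, 33]
extract-min → returns -54:
  remove root -54; move last element 33 to root → [33, -42, -27, -5, 7, 9, 17]
  33 vs smaller child -42 at index 1, swap → [-42, 33, -27, -5, 7, 9, 17]
  33 vs smaller child -5 at index 3, swap → [-42, -5, -27, 33, 7, 9, 17]
extract-min → returns -42:
  remove root -42; move last element 17 to root → [17, -5, -27, 33, 7, 9]
  17 vs smaller child -27 at index 2, swap → [-27, -5, 17, 33, 7, 9]
  17 vs only child 9 at index 5, swap → [-27, -5, 9, 33, 7, 17]
extract-min → returns -27:
  remove root -27; move last element 17 to root → [17, -5, 9, 33, 7]
  17 vs smaller child -5 at index 1, swap → [-5, 17, 9, 33, 7]
  17 vs smaller child 7 at index 4, swap → [-5, 7, 9, 33, 17]
extract-min → returns -5:
  remove root -5; move last element 17 to root → [17, 7, 9, 33]
  17 vs smaller child 7 at index 1, swap → [7, 17, 9, 33]
extract-min → returns 7:
  remove root 7; move last element 33 to root → [33, 17, 9]
  33 vs smaller child 9 at index 2, swap → [9, 17, 33]

[9, 17, 33]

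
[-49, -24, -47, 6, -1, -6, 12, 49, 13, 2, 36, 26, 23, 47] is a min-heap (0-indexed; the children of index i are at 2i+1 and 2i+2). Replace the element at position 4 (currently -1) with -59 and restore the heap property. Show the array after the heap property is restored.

[-59, -49, -47, 6, -24, -6, 12, 49, 13, 2, 36, 26, 23, 47]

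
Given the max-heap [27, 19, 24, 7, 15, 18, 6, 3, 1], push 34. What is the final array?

append 34 at index 9 → [27, 19, 24, 7, 15, 18, 6, 3, 1, 34]
34 > parent 15 at index 4, swap → [27, 19, 24, 7, 34, 18, 6, 3, 1, 15]
34 > parent 19 at index 1, swap → [27, 34, 24, 7, 19, 18, 6, 3, 1, 15]
34 > parent 27 at index 0, swap → [34, 27, 24, 7, 19, 18, 6, 3, 1, 15]

[34, 27, 24, 7, 19, 18, 6, 3, 1, 15]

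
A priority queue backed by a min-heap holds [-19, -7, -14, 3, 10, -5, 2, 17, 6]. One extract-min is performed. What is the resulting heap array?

remove root -19; move last element 6 to root → [6, -7, -14, 3, 10, -5, 2, 17]
6 vs smaller child -14 at index 2, swap → [-14, -7, 6, 3, 10, -5, 2, 17]
6 vs smaller child -5 at index 5, swap → [-14, -7, -5, 3, 10, 6, 2, 17]

[-14, -7, -5, 3, 10, 6, 2, 17]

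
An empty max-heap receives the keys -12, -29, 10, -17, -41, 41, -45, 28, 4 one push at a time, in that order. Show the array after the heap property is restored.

[41, 28, 10, 4, -41, -12, -45, -29, -17]

Insert -12:
  append -12 at index 0 → [-12] (no swap needed)
Insert -29:
  append -29 at index 1 → [-12, -29] (no swap needed)
Insert 10:
  append 10 at index 2 → [-12, -29, 10]
  10 > parent -12 at index 0, swap → [10, -29, -12]
Insert -17:
  append -17 at index 3 → [10, -29, -12, -17]
  -17 > parent -29 at index 1, swap → [10, -17, -12, -29]
Insert -41:
  append -41 at index 4 → [10, -17, -12, -29, -41] (no swap needed)
Insert 41:
  append 41 at index 5 → [10, -17, -12, -29, -41, 41]
  41 > parent -12 at index 2, swap → [10, -17, 41, -29, -41, -12]
  41 > parent 10 at index 0, swap → [41, -17, 10, -29, -41, -12]
Insert -45:
  append -45 at index 6 → [41, -17, 10, -29, -41, -12, -45] (no swap needed)
Insert 28:
  append 28 at index 7 → [41, -17, 10, -29, -41, -12, -45, 28]
  28 > parent -29 at index 3, swap → [41, -17, 10, 28, -41, -12, -45, -29]
  28 > parent -17 at index 1, swap → [41, 28, 10, -17, -41, -12, -45, -29]
Insert 4:
  append 4 at index 8 → [41, 28, 10, -17, -41, -12, -45, -29, 4]
  4 > parent -17 at index 3, swap → [41, 28, 10, 4, -41, -12, -45, -29, -17]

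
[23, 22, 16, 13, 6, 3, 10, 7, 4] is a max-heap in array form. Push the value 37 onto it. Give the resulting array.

[37, 23, 16, 13, 22, 3, 10, 7, 4, 6]

append 37 at index 9 → [23, 22, 16, 13, 6, 3, 10, 7, 4, 37]
37 > parent 6 at index 4, swap → [23, 22, 16, 13, 37, 3, 10, 7, 4, 6]
37 > parent 22 at index 1, swap → [23, 37, 16, 13, 22, 3, 10, 7, 4, 6]
37 > parent 23 at index 0, swap → [37, 23, 16, 13, 22, 3, 10, 7, 4, 6]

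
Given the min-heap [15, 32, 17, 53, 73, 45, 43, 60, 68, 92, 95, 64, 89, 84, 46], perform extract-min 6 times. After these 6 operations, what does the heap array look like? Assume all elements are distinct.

[53, 60, 64, 68, 73, 95, 89, 84, 92]

extract-min #1 returns 15:
  remove root 15; move last element 46 to root → [46, 32, 17, 53, 73, 45, 43, 60, 68, 92, 95, 64, 89, 84]
  46 vs smaller child 17 at index 2, swap → [17, 32, 46, 53, 73, 45, 43, 60, 68, 92, 95, 64, 89, 84]
  46 vs smaller child 43 at index 6, swap → [17, 32, 43, 53, 73, 45, 46, 60, 68, 92, 95, 64, 89, 84]
extract-min #2 returns 17:
  remove root 17; move last element 84 to root → [84, 32, 43, 53, 73, 45, 46, 60, 68, 92, 95, 64, 89]
  84 vs smaller child 32 at index 1, swap → [32, 84, 43, 53, 73, 45, 46, 60, 68, 92, 95, 64, 89]
  84 vs smaller child 53 at index 3, swap → [32, 53, 43, 84, 73, 45, 46, 60, 68, 92, 95, 64, 89]
  84 vs smaller child 60 at index 7, swap → [32, 53, 43, 60, 73, 45, 46, 84, 68, 92, 95, 64, 89]
extract-min #3 returns 32:
  remove root 32; move last element 89 to root → [89, 53, 43, 60, 73, 45, 46, 84, 68, 92, 95, 64]
  89 vs smaller child 43 at index 2, swap → [43, 53, 89, 60, 73, 45, 46, 84, 68, 92, 95, 64]
  89 vs smaller child 45 at index 5, swap → [43, 53, 45, 60, 73, 89, 46, 84, 68, 92, 95, 64]
  89 vs only child 64 at index 11, swap → [43, 53, 45, 60, 73, 64, 46, 84, 68, 92, 95, 89]
extract-min #4 returns 43:
  remove root 43; move last element 89 to root → [89, 53, 45, 60, 73, 64, 46, 84, 68, 92, 95]
  89 vs smaller child 45 at index 2, swap → [45, 53, 89, 60, 73, 64, 46, 84, 68, 92, 95]
  89 vs smaller child 46 at index 6, swap → [45, 53, 46, 60, 73, 64, 89, 84, 68, 92, 95]
extract-min #5 returns 45:
  remove root 45; move last element 95 to root → [95, 53, 46, 60, 73, 64, 89, 84, 68, 92]
  95 vs smaller child 46 at index 2, swap → [46, 53, 95, 60, 73, 64, 89, 84, 68, 92]
  95 vs smaller child 64 at index 5, swap → [46, 53, 64, 60, 73, 95, 89, 84, 68, 92]
extract-min #6 returns 46:
  remove root 46; move last element 92 to root → [92, 53, 64, 60, 73, 95, 89, 84, 68]
  92 vs smaller child 53 at index 1, swap → [53, 92, 64, 60, 73, 95, 89, 84, 68]
  92 vs smaller child 60 at index 3, swap → [53, 60, 64, 92, 73, 95, 89, 84, 68]
  92 vs smaller child 68 at index 8, swap → [53, 60, 64, 68, 73, 95, 89, 84, 92]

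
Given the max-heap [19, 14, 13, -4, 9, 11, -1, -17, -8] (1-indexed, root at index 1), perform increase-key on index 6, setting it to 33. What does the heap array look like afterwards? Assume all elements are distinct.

set index 6 from 11 to 33 → [19, 14, 13, -4, 9, 33, -1, -17, -8]
33 > parent 13 at index 3, swap → [19, 14, 33, -4, 9, 13, -1, -17, -8]
33 > parent 19 at index 1, swap → [33, 14, 19, -4, 9, 13, -1, -17, -8]

[33, 14, 19, -4, 9, 13, -1, -17, -8]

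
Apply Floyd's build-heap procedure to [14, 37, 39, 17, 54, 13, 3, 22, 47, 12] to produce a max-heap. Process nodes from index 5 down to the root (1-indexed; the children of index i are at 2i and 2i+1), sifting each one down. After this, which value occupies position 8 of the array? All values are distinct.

14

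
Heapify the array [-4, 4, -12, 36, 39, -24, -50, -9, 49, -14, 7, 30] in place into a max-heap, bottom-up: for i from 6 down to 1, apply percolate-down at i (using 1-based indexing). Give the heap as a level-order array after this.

sift down from index 6:
  -24 vs only child 30 at index 12, swap → [-4, 4, -12, 36, 39, 30, -50, -9, 49, -14, 7, -24]
sift down from index 5: already satisfies heap property
sift down from index 4:
  36 vs larger child 49 at index 9, swap → [-4, 4, -12, 49, 39, 30, -50, -9, 36, -14, 7, -24]
sift down from index 3:
  -12 vs larger child 30 at index 6, swap → [-4, 4, 30, 49, 39, -12, -50, -9, 36, -14, 7, -24]
sift down from index 2:
  4 vs larger child 49 at index 4, swap → [-4, 49, 30, 4, 39, -12, -50, -9, 36, -14, 7, -24]
  4 vs larger child 36 at index 9, swap → [-4, 49, 30, 36, 39, -12, -50, -9, 4, -14, 7, -24]
sift down from index 1:
  -4 vs larger child 49 at index 2, swap → [49, -4, 30, 36, 39, -12, -50, -9, 4, -14, 7, -24]
  -4 vs larger child 39 at index 5, swap → [49, 39, 30, 36, -4, -12, -50, -9, 4, -14, 7, -24]
  -4 vs larger child 7 at index 11, swap → [49, 39, 30, 36, 7, -12, -50, -9, 4, -14, -4, -24]

[49, 39, 30, 36, 7, -12, -50, -9, 4, -14, -4, -24]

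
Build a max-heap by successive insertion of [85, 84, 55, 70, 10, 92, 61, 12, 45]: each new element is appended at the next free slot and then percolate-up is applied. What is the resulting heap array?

Insert 85:
  append 85 at index 0 → [85] (no swap needed)
Insert 84:
  append 84 at index 1 → [85, 84] (no swap needed)
Insert 55:
  append 55 at index 2 → [85, 84, 55] (no swap needed)
Insert 70:
  append 70 at index 3 → [85, 84, 55, 70] (no swap needed)
Insert 10:
  append 10 at index 4 → [85, 84, 55, 70, 10] (no swap needed)
Insert 92:
  append 92 at index 5 → [85, 84, 55, 70, 10, 92]
  92 > parent 55 at index 2, swap → [85, 84, 92, 70, 10, 55]
  92 > parent 85 at index 0, swap → [92, 84, 85, 70, 10, 55]
Insert 61:
  append 61 at index 6 → [92, 84, 85, 70, 10, 55, 61] (no swap needed)
Insert 12:
  append 12 at index 7 → [92, 84, 85, 70, 10, 55, 61, 12] (no swap needed)
Insert 45:
  append 45 at index 8 → [92, 84, 85, 70, 10, 55, 61, 12, 45] (no swap needed)

[92, 84, 85, 70, 10, 55, 61, 12, 45]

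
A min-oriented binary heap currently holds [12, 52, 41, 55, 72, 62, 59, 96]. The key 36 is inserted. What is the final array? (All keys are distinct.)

[12, 36, 41, 52, 72, 62, 59, 96, 55]

append 36 at index 8 → [12, 52, 41, 55, 72, 62, 59, 96, 36]
36 < parent 55 at index 3, swap → [12, 52, 41, 36, 72, 62, 59, 96, 55]
36 < parent 52 at index 1, swap → [12, 36, 41, 52, 72, 62, 59, 96, 55]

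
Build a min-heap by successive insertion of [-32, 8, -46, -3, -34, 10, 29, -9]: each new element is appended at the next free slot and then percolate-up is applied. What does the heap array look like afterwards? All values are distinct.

Insert -32:
  append -32 at index 0 → [-32] (no swap needed)
Insert 8:
  append 8 at index 1 → [-32, 8] (no swap needed)
Insert -46:
  append -46 at index 2 → [-32, 8, -46]
  -46 < parent -32 at index 0, swap → [-46, 8, -32]
Insert -3:
  append -3 at index 3 → [-46, 8, -32, -3]
  -3 < parent 8 at index 1, swap → [-46, -3, -32, 8]
Insert -34:
  append -34 at index 4 → [-46, -3, -32, 8, -34]
  -34 < parent -3 at index 1, swap → [-46, -34, -32, 8, -3]
Insert 10:
  append 10 at index 5 → [-46, -34, -32, 8, -3, 10] (no swap needed)
Insert 29:
  append 29 at index 6 → [-46, -34, -32, 8, -3, 10, 29] (no swap needed)
Insert -9:
  append -9 at index 7 → [-46, -34, -32, 8, -3, 10, 29, -9]
  -9 < parent 8 at index 3, swap → [-46, -34, -32, -9, -3, 10, 29, 8]

[-46, -34, -32, -9, -3, 10, 29, 8]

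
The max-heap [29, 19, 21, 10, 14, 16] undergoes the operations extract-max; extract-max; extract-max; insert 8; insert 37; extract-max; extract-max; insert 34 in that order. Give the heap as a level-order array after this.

[34, 14, 10, 8]

extract-max → returns 29:
  remove root 29; move last element 16 to root → [16, 19, 21, 10, 14]
  16 vs larger child 21 at index 2, swap → [21, 19, 16, 10, 14]
extract-max → returns 21:
  remove root 21; move last element 14 to root → [14, 19, 16, 10]
  14 vs larger child 19 at index 1, swap → [19, 14, 16, 10]
extract-max → returns 19:
  remove root 19; move last element 10 to root → [10, 14, 16]
  10 vs larger child 16 at index 2, swap → [16, 14, 10]
insert 8:
  append 8 at index 3 → [16, 14, 10, 8] (no swap needed)
insert 37:
  append 37 at index 4 → [16, 14, 10, 8, 37]
  37 > parent 14 at index 1, swap → [16, 37, 10, 8, 14]
  37 > parent 16 at index 0, swap → [37, 16, 10, 8, 14]
extract-max → returns 37:
  remove root 37; move last element 14 to root → [14, 16, 10, 8]
  14 vs larger child 16 at index 1, swap → [16, 14, 10, 8]
extract-max → returns 16:
  remove root 16; move last element 8 to root → [8, 14, 10]
  8 vs larger child 14 at index 1, swap → [14, 8, 10]
insert 34:
  append 34 at index 3 → [14, 8, 10, 34]
  34 > parent 8 at index 1, swap → [14, 34, 10, 8]
  34 > parent 14 at index 0, swap → [34, 14, 10, 8]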